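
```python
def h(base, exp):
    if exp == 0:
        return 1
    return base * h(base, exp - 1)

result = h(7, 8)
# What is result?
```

h(7, 8) = 7 * 7 * 7 * 7 * 7 * 7 * 7 * 7 = 5764801

Answer: 5764801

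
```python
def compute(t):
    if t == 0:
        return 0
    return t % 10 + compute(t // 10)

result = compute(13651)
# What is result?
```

Sum of digits of 13651: 1 + 5 + 6 + 3 + 1 = 16

Answer: 16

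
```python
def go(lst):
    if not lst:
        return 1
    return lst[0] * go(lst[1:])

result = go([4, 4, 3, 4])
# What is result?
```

Product over [4, 4, 3, 4] = 4 * 4 * 3 * 4 = 192

Answer: 192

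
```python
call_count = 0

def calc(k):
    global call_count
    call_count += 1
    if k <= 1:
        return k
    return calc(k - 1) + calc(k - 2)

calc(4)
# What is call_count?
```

Calls(k) = 1 + Calls(k-1) + Calls(k-2); Calls(0)=Calls(1)=1. For k=4 this gives 9.

Answer: 9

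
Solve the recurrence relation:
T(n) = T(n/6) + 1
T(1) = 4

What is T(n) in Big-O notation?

Each step divides n by 6 and adds 1. After log_6(n) steps we reach T(1)=4. So T(n) = 1·log_6(n) + 4 = O(log n).

Answer: O(log n)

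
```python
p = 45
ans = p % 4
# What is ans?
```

Trace:
`p = 45` → p = 45
`ans = p % 4` → ans = 1
So ans = 1

Answer: 1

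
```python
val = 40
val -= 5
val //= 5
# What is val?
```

Trace:
`val = 40` → val = 40
`val -= 5` → val = 35
`val //= 5` → val = 7
So val = 7

Answer: 7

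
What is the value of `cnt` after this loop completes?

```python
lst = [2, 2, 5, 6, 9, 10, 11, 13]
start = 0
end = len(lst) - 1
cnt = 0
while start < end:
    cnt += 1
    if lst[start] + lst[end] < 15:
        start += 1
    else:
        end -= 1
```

Steps to find pair summing to 15
`cnt` takes the values: 0 → 1 → 2 → 3 → 4 → 5 → 6 → 7

Answer: 7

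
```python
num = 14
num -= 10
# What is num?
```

Trace:
`num = 14` → num = 14
`num -= 10` → num = 4
So num = 4

Answer: 4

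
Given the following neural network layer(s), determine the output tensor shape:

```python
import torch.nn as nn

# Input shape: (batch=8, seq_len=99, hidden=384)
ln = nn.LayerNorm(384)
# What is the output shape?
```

Input: (8, 99, 384) -> Output: (8, 99, 384)

Answer: (8, 99, 384)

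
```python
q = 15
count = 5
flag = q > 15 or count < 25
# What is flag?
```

Trace:
`q = 15` → q = 15
`count = 5` → count = 5
`flag = q > 15 or count < 25` → flag = True
So flag = True

Answer: True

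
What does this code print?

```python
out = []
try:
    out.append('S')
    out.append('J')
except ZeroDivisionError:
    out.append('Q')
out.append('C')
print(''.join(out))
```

Execution trace: 'S' (try body) → 'J' (try body, no exception) → 'C' (after the try/except). Output: SJC

Answer: SJC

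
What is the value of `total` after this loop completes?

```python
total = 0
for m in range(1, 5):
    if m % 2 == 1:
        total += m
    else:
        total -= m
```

Add odd, subtract even
`total` takes the values: 0 → 1 → -1 → 2 → -2

Answer: -2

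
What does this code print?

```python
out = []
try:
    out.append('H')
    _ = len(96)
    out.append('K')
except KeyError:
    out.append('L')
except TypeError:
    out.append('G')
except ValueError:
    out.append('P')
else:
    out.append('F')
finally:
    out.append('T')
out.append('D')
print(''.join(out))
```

Execution trace: 'H' (try body) → 'G' (except TypeError) → 'T' (finally) → 'D' (after the try/except). Output: HGTD

Answer: HGTD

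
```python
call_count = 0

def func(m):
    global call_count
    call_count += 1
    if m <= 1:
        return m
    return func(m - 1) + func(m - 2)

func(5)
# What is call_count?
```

Calls(m) = 1 + Calls(m-1) + Calls(m-2); Calls(0)=Calls(1)=1. For m=5 this gives 15.

Answer: 15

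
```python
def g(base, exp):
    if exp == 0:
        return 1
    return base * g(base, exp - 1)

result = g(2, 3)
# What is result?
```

g(2, 3) = 2 * 2 * 2 = 8

Answer: 8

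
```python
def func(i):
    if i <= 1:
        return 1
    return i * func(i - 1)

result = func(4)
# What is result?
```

func(4) = 4 * 3 * 2 * 1 = 24

Answer: 24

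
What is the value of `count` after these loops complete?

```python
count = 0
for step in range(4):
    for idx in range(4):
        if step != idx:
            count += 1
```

4² - 4 (exclude diagonal)
`count` takes the values: 0 → 1 → 2 → 3 → 4 → 5 → 6 → 7 → 8 → 9 → 10 → 11 → 12

Answer: 12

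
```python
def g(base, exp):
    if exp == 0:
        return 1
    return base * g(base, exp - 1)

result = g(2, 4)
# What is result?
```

g(2, 4) = 2 * 2 * 2 * 2 = 16

Answer: 16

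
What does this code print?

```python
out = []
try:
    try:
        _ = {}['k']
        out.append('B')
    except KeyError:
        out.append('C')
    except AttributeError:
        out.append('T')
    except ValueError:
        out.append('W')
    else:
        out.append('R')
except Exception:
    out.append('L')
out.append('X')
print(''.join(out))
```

Execution trace: 'C' (inner except KeyError) → 'X' (after the try/except). Output: CX

Answer: CX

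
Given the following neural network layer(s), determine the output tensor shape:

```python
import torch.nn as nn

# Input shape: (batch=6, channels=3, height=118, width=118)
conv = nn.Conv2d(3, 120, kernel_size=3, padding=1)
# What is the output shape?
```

Input: (6, 3, 118, 118) -> Output: (6, 120, 118, 118)

Answer: (6, 120, 118, 118)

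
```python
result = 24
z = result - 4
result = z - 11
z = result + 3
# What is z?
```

Trace:
`result = 24` → result = 24
`z = result - 4` → z = 20
`result = z - 11` → result = 9
`z = result + 3` → z = 12
So z = 12

Answer: 12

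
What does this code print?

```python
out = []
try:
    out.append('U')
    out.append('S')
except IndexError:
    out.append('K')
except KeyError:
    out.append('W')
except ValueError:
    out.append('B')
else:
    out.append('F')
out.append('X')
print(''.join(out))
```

Execution trace: 'U' (try body) → 'S' (try body, no exception) → 'F' (else) → 'X' (after the try/except). Output: USFX

Answer: USFX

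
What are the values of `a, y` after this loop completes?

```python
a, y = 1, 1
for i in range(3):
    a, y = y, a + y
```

Fibonacci: after 3 iterations
`a, y` takes the values: (1, 1) → (1, 2) → (2, 3) → (3, 5)

Answer: 3, 5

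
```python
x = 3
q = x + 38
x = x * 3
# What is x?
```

Trace:
`x = 3` → x = 3
`q = x + 38` → q = 41
`x = x * 3` → x = 9
So x = 9

Answer: 9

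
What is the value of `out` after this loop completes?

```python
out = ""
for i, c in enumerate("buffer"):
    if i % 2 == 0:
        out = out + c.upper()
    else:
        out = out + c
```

Uppercase even positions in 'buffer'
`out` takes the values: "" → "B" → "Bu" → "BuF" → "BuFf" → "BuFfE" → "BuFfEr"

Answer: "BuFfEr"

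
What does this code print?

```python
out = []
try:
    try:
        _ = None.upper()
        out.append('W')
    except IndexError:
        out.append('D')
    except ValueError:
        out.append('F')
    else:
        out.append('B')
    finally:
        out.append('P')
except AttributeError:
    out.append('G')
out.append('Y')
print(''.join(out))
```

Execution trace: 'P' (finally) → 'G' (outer except AttributeError) → 'Y' (after the try/except). Output: PGY

Answer: PGY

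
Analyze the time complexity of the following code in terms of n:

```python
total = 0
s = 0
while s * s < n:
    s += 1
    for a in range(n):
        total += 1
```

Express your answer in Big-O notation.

Each loop level contributes: √n × n. Multiplying the contributions gives O(n√n).

Answer: O(n√n)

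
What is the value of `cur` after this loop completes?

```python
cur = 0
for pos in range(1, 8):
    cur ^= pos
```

XOR of 1 to 7
`cur` takes the values: 0 → 1 → 3 → 0 → 4 → 1 → 7 → 0

Answer: 0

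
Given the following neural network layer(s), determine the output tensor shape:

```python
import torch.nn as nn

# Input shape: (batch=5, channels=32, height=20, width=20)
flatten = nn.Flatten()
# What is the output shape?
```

Input: (5, 32, 20, 20) -> Output: (5, 12800)

Answer: (5, 12800)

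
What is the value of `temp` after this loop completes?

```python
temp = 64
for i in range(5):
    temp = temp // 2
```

Halve 5 times: 64 // 2^5 = 2
`temp` takes the values: 64 → 32 → 16 → 8 → 4 → 2

Answer: 2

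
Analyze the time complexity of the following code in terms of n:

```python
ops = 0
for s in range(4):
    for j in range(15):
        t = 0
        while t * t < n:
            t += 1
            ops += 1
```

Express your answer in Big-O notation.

Each loop level contributes: 1 × 1 × √n. Multiplying the contributions gives O(√n).

Answer: O(√n)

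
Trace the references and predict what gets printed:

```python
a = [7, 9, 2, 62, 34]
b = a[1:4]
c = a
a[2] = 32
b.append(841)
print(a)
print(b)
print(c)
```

Key concept: slice vs alias.
Step by step:
`a = [7, 9, 2, 62, 34]` → a = [7, 9, 2, 62, 34]
`b = a[1:4]` → b = [9, 2, 62]
`c = a` → c = [7, 9, 2, 62, 34] (same object as a)
`a[2] = 32` → a = [7, 9, 32, 62, 34] (same object as c); c = [7, 9, 32, 62, 34] (same object as a)
`b.append(841)` → b = [9, 2, 62, 841]
`print(a)` → prints [7, 9, 32, 62, 34]
`print(b)` → prints [9, 2, 62, 841]
`print(c)` → prints [7, 9, 32, 62, 34]

Answer:
[7, 9, 32, 62, 34]
[9, 2, 62, 841]
[7, 9, 32, 62, 34]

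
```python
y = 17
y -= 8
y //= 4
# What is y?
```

Trace:
`y = 17` → y = 17
`y -= 8` → y = 9
`y //= 4` → y = 2
So y = 2

Answer: 2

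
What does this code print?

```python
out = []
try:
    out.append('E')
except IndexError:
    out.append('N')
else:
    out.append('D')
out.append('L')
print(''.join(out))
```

Execution trace: 'E' (try body, no exception) → 'D' (else) → 'L' (after the try/except). Output: EDL

Answer: EDL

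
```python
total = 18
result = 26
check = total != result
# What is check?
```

Trace:
`total = 18` → total = 18
`result = 26` → result = 26
`check = total != result` → check = True
So check = True

Answer: True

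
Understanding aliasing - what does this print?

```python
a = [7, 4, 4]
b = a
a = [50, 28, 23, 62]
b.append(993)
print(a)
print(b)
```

Key concept: rebinding vs mutation: a is rebound to a new list, b still points at the original.
Step by step:
`a = [7, 4, 4]` → a = [7, 4, 4]
`b = a` → b = [7, 4, 4] (same object as a)
`a = [50, 28, 23, 62]` → a = [50, 28, 23, 62]
`b.append(993)` → b = [7, 4, 4, 993]
`print(a)` → prints [50, 28, 23, 62]
`print(b)` → prints [7, 4, 4, 993]

Answer:
[50, 28, 23, 62]
[7, 4, 4, 993]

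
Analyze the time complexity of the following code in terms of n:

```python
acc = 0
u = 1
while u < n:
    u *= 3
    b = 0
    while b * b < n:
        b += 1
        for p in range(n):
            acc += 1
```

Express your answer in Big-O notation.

Each loop level contributes: log n × √n × n. Multiplying the contributions gives O(n√n log n).

Answer: O(n√n log n)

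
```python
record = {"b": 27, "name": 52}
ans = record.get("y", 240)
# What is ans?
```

Trace:
`record = {"b": 27, "name": 52}` → record = {'b': 27, 'name': 52}
`ans = record.get("y", 240)` → ans = 240
So ans = 240

Answer: 240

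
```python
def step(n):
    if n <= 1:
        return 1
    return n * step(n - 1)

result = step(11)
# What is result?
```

step(11) = 11 * 10 * 9 * 8 * 7 * 6 * 5 * 4 * 3 * 2 * 1 = 39916800

Answer: 39916800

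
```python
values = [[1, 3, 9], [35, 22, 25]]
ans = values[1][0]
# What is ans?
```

Trace:
`values = [[1, 3, 9], [35, 22, 25]]` → values = [[1, 3, 9], [35, 22, 25]]
`ans = values[1][0]` → ans = 35
So ans = 35

Answer: 35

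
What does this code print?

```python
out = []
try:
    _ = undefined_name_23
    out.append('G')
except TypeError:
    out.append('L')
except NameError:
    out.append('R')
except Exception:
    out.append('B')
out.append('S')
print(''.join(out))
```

Execution trace: 'R' (except NameError) → 'S' (after the try/except). Output: RS

Answer: RS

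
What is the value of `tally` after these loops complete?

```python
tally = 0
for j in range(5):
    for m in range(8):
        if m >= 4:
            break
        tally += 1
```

Inner breaks at 4, outer runs 5 times
`tally` takes the values: 0 → 1 → 2 → 3 → 4 → 5 → 6 → 7 → 8 → 9 → 10 → 11 → 12 → 13 → 14 → 15 → 16 → 17 → 18 → 19 → 20

Answer: 20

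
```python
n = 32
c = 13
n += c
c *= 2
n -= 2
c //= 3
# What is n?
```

Trace:
`n = 32` → n = 32
`c = 13` → c = 13
`n += c` → n = 45
`c *= 2` → c = 26
`n -= 2` → n = 43
`c //= 3` → c = 8
So n = 43

Answer: 43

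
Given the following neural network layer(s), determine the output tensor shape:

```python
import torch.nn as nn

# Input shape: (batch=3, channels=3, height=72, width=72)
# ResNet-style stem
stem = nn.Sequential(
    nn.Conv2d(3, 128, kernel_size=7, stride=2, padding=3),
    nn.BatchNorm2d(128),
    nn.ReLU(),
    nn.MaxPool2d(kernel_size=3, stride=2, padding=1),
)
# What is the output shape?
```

Input: (3, 3, 72, 72) -> after Conv2d 7x7 stride=2: (3, 128, 36, 36) -> Output: (3, 128, 18, 18)

Answer: (3, 128, 18, 18)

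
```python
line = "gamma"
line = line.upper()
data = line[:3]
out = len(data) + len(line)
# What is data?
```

Trace:
`line = "gamma"` → line = 'gamma'
`line = line.upper()` → line = 'GAMMA'
`data = line[:3]` → data = 'GAM'
`out = len(data) + len(line)` → out = 8
So data = 'GAM'

Answer: 'GAM'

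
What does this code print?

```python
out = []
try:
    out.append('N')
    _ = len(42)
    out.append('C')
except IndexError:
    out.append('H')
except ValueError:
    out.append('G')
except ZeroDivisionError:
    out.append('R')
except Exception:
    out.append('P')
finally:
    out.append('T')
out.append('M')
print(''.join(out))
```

Execution trace: 'N' (try body) → 'P' (except Exception) → 'T' (finally) → 'M' (after the try/except). Output: NPTM

Answer: NPTM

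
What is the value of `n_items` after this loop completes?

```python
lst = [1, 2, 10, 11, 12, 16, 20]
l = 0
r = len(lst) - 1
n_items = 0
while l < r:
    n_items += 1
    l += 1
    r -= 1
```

Iterations until pointers meet (list length 7)
`n_items` takes the values: 0 → 1 → 2 → 3

Answer: 3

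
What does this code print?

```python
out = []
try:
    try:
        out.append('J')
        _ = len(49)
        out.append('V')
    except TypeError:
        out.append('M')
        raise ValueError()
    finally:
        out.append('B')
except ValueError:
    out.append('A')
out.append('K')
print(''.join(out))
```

Execution trace: 'J' (try body) → 'M' (except TypeError) → 'B' (finally) → 'A' (outer except ValueError) → 'K' (after the try/except). Output: JMBAK

Answer: JMBAK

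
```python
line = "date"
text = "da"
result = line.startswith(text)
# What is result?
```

Trace:
`line = "date"` → line = 'date'
`text = "da"` → text = 'da'
`result = line.startswith(text)` → result = True
So result = True

Answer: True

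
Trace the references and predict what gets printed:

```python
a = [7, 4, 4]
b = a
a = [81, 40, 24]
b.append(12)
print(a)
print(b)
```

Key concept: rebinding vs mutation: a is rebound to a new list, b still points at the original.
Step by step:
`a = [7, 4, 4]` → a = [7, 4, 4]
`b = a` → b = [7, 4, 4] (same object as a)
`a = [81, 40, 24]` → a = [81, 40, 24]
`b.append(12)` → b = [7, 4, 4, 12]
`print(a)` → prints [81, 40, 24]
`print(b)` → prints [7, 4, 4, 12]

Answer:
[81, 40, 24]
[7, 4, 4, 12]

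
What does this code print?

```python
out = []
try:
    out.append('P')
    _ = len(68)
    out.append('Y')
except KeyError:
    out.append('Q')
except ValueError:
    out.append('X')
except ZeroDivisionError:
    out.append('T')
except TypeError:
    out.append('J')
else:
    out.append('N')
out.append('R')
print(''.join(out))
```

Execution trace: 'P' (try body) → 'J' (except TypeError) → 'R' (after the try/except). Output: PJR

Answer: PJR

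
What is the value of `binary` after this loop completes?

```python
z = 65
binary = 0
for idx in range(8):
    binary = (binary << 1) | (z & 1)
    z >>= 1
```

Reverse lowest 8 bits of 65
`binary` takes the values: 0 → 1 → 2 → 4 → 8 → 16 → 32 → 65 → 130

Answer: 130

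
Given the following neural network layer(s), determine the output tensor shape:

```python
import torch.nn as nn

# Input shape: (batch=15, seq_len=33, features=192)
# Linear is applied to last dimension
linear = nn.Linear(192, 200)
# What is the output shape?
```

Input: (15, 33, 192) -> Output: (15, 33, 200)

Answer: (15, 33, 200)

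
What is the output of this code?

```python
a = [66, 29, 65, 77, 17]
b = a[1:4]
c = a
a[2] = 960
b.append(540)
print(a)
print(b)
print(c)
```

Key concept: slice vs alias.
Step by step:
`a = [66, 29, 65, 77, 17]` → a = [66, 29, 65, 77, 17]
`b = a[1:4]` → b = [29, 65, 77]
`c = a` → c = [66, 29, 65, 77, 17] (same object as a)
`a[2] = 960` → a = [66, 29, 960, 77, 17] (same object as c); c = [66, 29, 960, 77, 17] (same object as a)
`b.append(540)` → b = [29, 65, 77, 540]
`print(a)` → prints [66, 29, 960, 77, 17]
`print(b)` → prints [29, 65, 77, 540]
`print(c)` → prints [66, 29, 960, 77, 17]

Answer:
[66, 29, 960, 77, 17]
[29, 65, 77, 540]
[66, 29, 960, 77, 17]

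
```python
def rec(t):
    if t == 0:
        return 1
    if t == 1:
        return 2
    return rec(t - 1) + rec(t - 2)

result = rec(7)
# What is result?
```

Build up from base cases: rec(0)=1, rec(1)=2, rec(2)=3, rec(3)=5, rec(4)=8, rec(5)=13, rec(6)=21, ..., rec(7)=34

Answer: 34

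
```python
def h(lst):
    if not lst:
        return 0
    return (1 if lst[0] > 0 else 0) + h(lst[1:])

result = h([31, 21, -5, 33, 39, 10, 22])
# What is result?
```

Count of positive elements in [31, 21, -5, 33, 39, 10, 22] = 6

Answer: 6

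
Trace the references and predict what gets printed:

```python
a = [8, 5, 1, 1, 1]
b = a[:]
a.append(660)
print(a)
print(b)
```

Key concept: slice [:] creates copy.
Step by step:
`a = [8, 5, 1, 1, 1]` → a = [8, 5, 1, 1, 1]
`b = a[:]` → b = [8, 5, 1, 1, 1]
`a.append(660)` → a = [8, 5, 1, 1, 1, 660]
`print(a)` → prints [8, 5, 1, 1, 1, 660]
`print(b)` → prints [8, 5, 1, 1, 1]

Answer:
[8, 5, 1, 1, 1, 660]
[8, 5, 1, 1, 1]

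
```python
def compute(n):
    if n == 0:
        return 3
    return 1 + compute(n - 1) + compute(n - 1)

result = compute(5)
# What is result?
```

compute(n) = 1 + 2·compute(n-1), compute(0)=3. Closed form: (3+1)·2^5 - 1 = 127.

Answer: 127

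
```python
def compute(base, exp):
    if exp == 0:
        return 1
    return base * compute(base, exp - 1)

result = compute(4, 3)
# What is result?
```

compute(4, 3) = 4 * 4 * 4 = 64

Answer: 64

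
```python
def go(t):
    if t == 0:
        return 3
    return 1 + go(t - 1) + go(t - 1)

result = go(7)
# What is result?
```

go(t) = 1 + 2·go(t-1), go(0)=3. Closed form: (3+1)·2^7 - 1 = 511.

Answer: 511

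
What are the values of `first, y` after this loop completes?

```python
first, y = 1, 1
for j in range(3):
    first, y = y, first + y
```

Fibonacci: after 3 iterations
`first, y` takes the values: (1, 1) → (1, 2) → (2, 3) → (3, 5)

Answer: 3, 5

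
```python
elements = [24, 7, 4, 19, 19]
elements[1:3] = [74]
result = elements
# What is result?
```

Trace:
`elements = [24, 7, 4, 19, 19]` → elements = [24, 7, 4, 19, 19]
`elements[1:3] = [74]` → elements = [24, 74, 19, 19]
`result = elements` → result = [24, 74, 19, 19]
So result = [24, 74, 19, 19]

Answer: [24, 74, 19, 19]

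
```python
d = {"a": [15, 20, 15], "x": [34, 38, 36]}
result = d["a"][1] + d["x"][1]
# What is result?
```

Trace:
`d = {"a": [15, 20, 15], "x": [34, 38, 36]}` → d = {'a': [15, 20, 15], 'x': [34, 38, 36]}
`result = d["a"][1] + d["x"][1]` → result = 58
So result = 58

Answer: 58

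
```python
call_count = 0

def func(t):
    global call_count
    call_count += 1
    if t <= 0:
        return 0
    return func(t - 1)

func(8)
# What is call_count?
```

Linear recursion stepping by 1: 9 calls from t=8 down to ≤0.

Answer: 9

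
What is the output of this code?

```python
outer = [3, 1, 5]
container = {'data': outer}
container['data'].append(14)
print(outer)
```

Key concept: dict holds reference to list.
Step by step:
`outer = [3, 1, 5]` → outer = [3, 1, 5]
`container = {'data': outer}` → container = {'data': [3, 1, 5]}
`container['data'].append(14)` → outer = [3, 1, 5, 14]; container = {'data': [3, 1, 5, 14]}
`print(outer)` → prints [3, 1, 5, 14]

Answer: [3, 1, 5, 14]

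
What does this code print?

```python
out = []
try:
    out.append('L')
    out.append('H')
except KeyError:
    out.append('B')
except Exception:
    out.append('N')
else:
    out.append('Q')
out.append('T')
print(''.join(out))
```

Execution trace: 'L' (try body) → 'H' (try body, no exception) → 'Q' (else) → 'T' (after the try/except). Output: LHQT

Answer: LHQT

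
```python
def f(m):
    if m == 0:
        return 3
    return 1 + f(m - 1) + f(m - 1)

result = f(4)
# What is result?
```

f(m) = 1 + 2·f(m-1), f(0)=3. Closed form: (3+1)·2^4 - 1 = 63.

Answer: 63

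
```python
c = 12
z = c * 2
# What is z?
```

Trace:
`c = 12` → c = 12
`z = c * 2` → z = 24
So z = 24

Answer: 24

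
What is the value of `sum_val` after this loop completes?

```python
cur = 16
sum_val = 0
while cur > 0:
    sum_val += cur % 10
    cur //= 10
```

Sum digits of 16
`sum_val` takes the values: 0 → 6 → 7

Answer: 7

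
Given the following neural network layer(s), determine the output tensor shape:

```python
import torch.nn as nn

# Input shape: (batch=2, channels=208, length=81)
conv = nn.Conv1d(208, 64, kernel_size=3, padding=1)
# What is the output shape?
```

Input: (2, 208, 81) -> Output: (2, 64, 81)

Answer: (2, 64, 81)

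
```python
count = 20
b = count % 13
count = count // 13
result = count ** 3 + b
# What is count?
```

Trace:
`count = 20` → count = 20
`b = count % 13` → b = 7
`count = count // 13` → count = 1
`result = count ** 3 + b` → result = 8
So count = 1

Answer: 1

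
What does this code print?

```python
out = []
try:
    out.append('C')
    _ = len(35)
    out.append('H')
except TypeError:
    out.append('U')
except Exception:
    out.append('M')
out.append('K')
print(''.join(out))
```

Execution trace: 'C' (try body) → 'U' (except TypeError) → 'K' (after the try/except). Output: CUK

Answer: CUK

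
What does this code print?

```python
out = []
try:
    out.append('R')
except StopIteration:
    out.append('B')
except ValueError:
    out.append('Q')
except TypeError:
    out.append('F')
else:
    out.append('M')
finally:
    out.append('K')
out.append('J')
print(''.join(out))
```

Execution trace: 'R' (try body, no exception) → 'M' (else) → 'K' (finally) → 'J' (after the try/except). Output: RMKJ

Answer: RMKJ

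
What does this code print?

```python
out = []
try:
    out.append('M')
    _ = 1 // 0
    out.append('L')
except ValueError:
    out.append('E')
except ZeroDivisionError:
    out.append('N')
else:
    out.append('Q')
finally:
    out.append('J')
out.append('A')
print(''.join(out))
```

Execution trace: 'M' (try body) → 'N' (except ZeroDivisionError) → 'J' (finally) → 'A' (after the try/except). Output: MNJA

Answer: MNJA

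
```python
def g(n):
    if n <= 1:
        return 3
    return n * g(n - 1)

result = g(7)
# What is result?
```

g(7) = 7 * 6 * 5 * 4 * 3 * 2 * 3 = 15120

Answer: 15120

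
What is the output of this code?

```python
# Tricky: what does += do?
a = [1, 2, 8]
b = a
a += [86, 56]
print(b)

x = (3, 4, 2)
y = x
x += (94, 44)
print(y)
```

Key concept: += behavior differs for mutable vs immutable.
Step by step:
`a = [1, 2, 8]` → a = [1, 2, 8]
`b = a` → b = [1, 2, 8] (same object as a)
`a += [86, 56]` → a = [1, 2, 8, 86, 56] (same object as b); b = [1, 2, 8, 86, 56] (same object as a)
`print(b)` → prints [1, 2, 8, 86, 56]
`x = (3, 4, 2)` → x = (3, 4, 2)
`y = x` → y = (3, 4, 2)
`x += (94, 44)` → x = (3, 4, 2, 94, 44)
`print(y)` → prints (3, 4, 2)

Answer:
[1, 2, 8, 86, 56]
(3, 4, 2)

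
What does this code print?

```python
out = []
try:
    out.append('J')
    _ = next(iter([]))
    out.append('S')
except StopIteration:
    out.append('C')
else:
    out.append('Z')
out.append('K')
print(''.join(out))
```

Execution trace: 'J' (try body) → 'C' (except StopIteration) → 'K' (after the try/except). Output: JCK

Answer: JCK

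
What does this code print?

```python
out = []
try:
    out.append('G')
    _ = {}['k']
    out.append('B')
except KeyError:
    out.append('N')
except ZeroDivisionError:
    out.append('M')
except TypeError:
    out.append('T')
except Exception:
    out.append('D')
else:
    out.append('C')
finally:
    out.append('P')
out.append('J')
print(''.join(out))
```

Execution trace: 'G' (try body) → 'N' (except KeyError) → 'P' (finally) → 'J' (after the try/except). Output: GNPJ

Answer: GNPJ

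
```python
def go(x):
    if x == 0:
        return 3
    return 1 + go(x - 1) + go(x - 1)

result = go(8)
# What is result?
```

go(x) = 1 + 2·go(x-1), go(0)=3. Closed form: (3+1)·2^8 - 1 = 1023.

Answer: 1023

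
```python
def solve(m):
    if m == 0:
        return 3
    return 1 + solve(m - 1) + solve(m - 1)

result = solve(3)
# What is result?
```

solve(m) = 1 + 2·solve(m-1), solve(0)=3. Closed form: (3+1)·2^3 - 1 = 31.

Answer: 31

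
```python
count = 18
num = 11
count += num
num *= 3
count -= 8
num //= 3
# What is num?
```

Trace:
`count = 18` → count = 18
`num = 11` → num = 11
`count += num` → count = 29
`num *= 3` → num = 33
`count -= 8` → count = 21
`num //= 3` → num = 11
So num = 11

Answer: 11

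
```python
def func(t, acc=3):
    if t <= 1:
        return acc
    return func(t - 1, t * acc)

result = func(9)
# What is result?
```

Accumulator trace (n, acc): (9, 3) -> (8, 27) -> (7, 216) -> (6, 1512) -> (5, 9072) -> (4, 45360) -> (3, 181440) -> (2, 544320) -> (1, 1088640) -> return 1088640

Answer: 1088640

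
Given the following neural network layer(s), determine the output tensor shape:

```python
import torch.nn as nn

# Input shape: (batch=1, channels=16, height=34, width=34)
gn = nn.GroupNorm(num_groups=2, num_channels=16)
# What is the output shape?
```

Input: (1, 16, 34, 34) -> Output: (1, 16, 34, 34)

Answer: (1, 16, 34, 34)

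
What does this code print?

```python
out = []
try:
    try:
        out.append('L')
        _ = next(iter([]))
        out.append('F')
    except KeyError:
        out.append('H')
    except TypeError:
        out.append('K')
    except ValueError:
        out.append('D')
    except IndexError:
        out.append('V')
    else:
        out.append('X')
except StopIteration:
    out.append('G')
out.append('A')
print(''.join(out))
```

Execution trace: 'L' (try body) → 'G' (outer except StopIteration) → 'A' (after the try/except). Output: LGA

Answer: LGA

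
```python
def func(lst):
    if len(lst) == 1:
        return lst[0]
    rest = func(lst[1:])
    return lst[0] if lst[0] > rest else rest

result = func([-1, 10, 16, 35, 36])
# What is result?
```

Recursive max over [-1, 10, 16, 35, 36] = 36

Answer: 36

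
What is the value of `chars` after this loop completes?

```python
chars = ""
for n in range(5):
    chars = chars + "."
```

Repeat '.' 5 times
`chars` takes the values: "" → "." → ".." → "..." → "...." → "....."

Answer: "....."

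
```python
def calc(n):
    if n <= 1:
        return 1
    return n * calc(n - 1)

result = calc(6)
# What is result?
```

calc(6) = 6 * 5 * 4 * 3 * 2 * 1 = 720

Answer: 720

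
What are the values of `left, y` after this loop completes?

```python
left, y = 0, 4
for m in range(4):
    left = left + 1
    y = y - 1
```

left goes 0→4, y goes 4→0
`left, y` takes the values: (0, 4) → (1, 4) → (1, 3) → (2, 3) → (2, 2) → (3, 2) → (3, 1) → (4, 1) → (4, 0)

Answer: 4, 0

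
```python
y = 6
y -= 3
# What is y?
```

Trace:
`y = 6` → y = 6
`y -= 3` → y = 3
So y = 3

Answer: 3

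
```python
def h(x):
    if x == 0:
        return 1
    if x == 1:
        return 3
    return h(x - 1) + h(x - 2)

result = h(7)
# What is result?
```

Build up from base cases: h(0)=1, h(1)=3, h(2)=4, h(3)=7, h(4)=11, h(5)=18, h(6)=29, ..., h(7)=47

Answer: 47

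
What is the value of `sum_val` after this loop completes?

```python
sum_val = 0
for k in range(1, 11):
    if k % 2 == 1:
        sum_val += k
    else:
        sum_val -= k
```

Add odd, subtract even
`sum_val` takes the values: 0 → 1 → -1 → 2 → -2 → 3 → -3 → 4 → -4 → 5 → -5

Answer: -5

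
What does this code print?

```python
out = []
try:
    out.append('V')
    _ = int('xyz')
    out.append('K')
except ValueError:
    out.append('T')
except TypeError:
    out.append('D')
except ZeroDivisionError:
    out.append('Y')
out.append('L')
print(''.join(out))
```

Execution trace: 'V' (try body) → 'T' (except ValueError) → 'L' (after the try/except). Output: VTL

Answer: VTL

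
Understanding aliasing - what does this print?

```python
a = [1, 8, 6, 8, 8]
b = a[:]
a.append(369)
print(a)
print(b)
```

Key concept: slice [:] creates copy.
Step by step:
`a = [1, 8, 6, 8, 8]` → a = [1, 8, 6, 8, 8]
`b = a[:]` → b = [1, 8, 6, 8, 8]
`a.append(369)` → a = [1, 8, 6, 8, 8, 369]
`print(a)` → prints [1, 8, 6, 8, 8, 369]
`print(b)` → prints [1, 8, 6, 8, 8]

Answer:
[1, 8, 6, 8, 8, 369]
[1, 8, 6, 8, 8]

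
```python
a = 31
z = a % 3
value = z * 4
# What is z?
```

Trace:
`a = 31` → a = 31
`z = a % 3` → z = 1
`value = z * 4` → value = 4
So z = 1

Answer: 1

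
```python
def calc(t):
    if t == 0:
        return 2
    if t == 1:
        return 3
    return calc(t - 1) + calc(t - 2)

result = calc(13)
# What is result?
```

Build up from base cases: calc(0)=2, calc(1)=3, calc(2)=5, calc(3)=8, calc(4)=13, calc(5)=21, calc(6)=34, ..., calc(13)=987

Answer: 987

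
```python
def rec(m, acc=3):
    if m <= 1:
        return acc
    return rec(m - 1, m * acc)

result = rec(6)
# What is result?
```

Accumulator trace (n, acc): (6, 3) -> (5, 18) -> (4, 90) -> (3, 360) -> (2, 1080) -> (1, 2160) -> return 2160

Answer: 2160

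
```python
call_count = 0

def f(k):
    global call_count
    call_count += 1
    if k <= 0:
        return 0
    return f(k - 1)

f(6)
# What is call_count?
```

Linear recursion stepping by 1: 7 calls from k=6 down to ≤0.

Answer: 7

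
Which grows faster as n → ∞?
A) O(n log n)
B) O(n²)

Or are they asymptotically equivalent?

O(n log n) vs O(n²): Higher order terms dominate.

Answer: B) O(n²) grows faster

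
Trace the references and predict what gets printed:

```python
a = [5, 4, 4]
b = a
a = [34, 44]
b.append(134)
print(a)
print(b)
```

Key concept: rebinding vs mutation: a is rebound to a new list, b still points at the original.
Step by step:
`a = [5, 4, 4]` → a = [5, 4, 4]
`b = a` → b = [5, 4, 4] (same object as a)
`a = [34, 44]` → a = [34, 44]
`b.append(134)` → b = [5, 4, 4, 134]
`print(a)` → prints [34, 44]
`print(b)` → prints [5, 4, 4, 134]

Answer:
[34, 44]
[5, 4, 4, 134]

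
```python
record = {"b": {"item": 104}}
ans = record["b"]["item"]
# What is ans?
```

Trace:
`record = {"b": {"item": 104}}` → record = {'b': {'item': 104}}
`ans = record["b"]["item"]` → ans = 104
So ans = 104

Answer: 104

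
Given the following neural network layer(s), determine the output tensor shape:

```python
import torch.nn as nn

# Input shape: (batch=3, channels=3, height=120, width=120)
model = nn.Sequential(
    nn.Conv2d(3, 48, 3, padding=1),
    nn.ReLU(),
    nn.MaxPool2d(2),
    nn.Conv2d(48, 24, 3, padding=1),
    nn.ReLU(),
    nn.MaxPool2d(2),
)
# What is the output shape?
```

Input: (3, 3, 120, 120) -> after first Conv2d: (3, 48, 120, 120) -> after first MaxPool2d: (3, 48, 60, 60) -> after second Conv2d: (3, 24, 60, 60) -> Output: (3, 24, 30, 30)

Answer: (3, 24, 30, 30)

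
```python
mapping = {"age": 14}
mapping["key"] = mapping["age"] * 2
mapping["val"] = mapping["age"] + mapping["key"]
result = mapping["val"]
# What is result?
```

Trace:
`mapping = {"age": 14}` → mapping = {'age': 14}
`mapping["key"] = mapping["age"] * 2` → mapping = {'age': 14, 'key': 28}
`mapping["val"] = mapping["age"] + mapping["key"]` → mapping = {'age': 14, 'key': 28, 'val': 42}
`result = mapping["val"]` → result = 42
So result = 42

Answer: 42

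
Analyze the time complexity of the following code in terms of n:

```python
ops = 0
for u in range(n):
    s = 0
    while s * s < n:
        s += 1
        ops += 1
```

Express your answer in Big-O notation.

Each loop level contributes: n × √n. Multiplying the contributions gives O(n√n).

Answer: O(n√n)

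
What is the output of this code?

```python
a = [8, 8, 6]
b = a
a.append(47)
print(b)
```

Key concept: basic list aliasing.
Step by step:
`a = [8, 8, 6]` → a = [8, 8, 6]
`b = a` → b = [8, 8, 6] (same object as a)
`a.append(47)` → a = [8, 8, 6, 47] (same object as b); b = [8, 8, 6, 47] (same object as a)
`print(b)` → prints [8, 8, 6, 47]

Answer: [8, 8, 6, 47]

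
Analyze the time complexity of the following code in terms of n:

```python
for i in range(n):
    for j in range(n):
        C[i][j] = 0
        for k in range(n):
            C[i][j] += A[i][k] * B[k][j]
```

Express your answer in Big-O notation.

This is Naive matrix multiplication. Time complexity: O(n³).

Answer: O(n³)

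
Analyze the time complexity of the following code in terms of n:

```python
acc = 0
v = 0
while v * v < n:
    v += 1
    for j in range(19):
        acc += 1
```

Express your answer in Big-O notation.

Each loop level contributes: √n × 1. Multiplying the contributions gives O(√n).

Answer: O(√n)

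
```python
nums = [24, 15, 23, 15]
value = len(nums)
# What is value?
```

Trace:
`nums = [24, 15, 23, 15]` → nums = [24, 15, 23, 15]
`value = len(nums)` → value = 4
So value = 4

Answer: 4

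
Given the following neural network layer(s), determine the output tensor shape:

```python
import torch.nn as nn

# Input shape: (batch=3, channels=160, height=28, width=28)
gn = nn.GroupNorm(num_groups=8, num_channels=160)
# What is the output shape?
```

Input: (3, 160, 28, 28) -> Output: (3, 160, 28, 28)

Answer: (3, 160, 28, 28)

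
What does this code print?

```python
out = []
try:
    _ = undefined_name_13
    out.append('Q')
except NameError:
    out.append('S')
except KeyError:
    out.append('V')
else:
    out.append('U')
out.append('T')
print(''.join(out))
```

Execution trace: 'S' (except NameError) → 'T' (after the try/except). Output: ST

Answer: ST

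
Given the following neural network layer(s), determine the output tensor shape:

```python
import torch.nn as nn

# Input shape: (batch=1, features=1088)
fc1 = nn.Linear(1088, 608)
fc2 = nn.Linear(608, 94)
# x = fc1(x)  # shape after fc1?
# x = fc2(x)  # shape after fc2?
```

Input: (1, 1088) -> after fc1: (1, 608) -> Output: (1, 94)

Answer: (1, 94)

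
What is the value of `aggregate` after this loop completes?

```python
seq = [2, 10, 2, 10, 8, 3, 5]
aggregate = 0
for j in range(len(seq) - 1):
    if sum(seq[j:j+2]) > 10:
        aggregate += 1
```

Count windows with sum > 10
`aggregate` takes the values: 0 → 1 → 2 → 3 → 4 → 5

Answer: 5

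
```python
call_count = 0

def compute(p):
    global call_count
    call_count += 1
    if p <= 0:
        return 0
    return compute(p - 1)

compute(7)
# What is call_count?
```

Linear recursion stepping by 1: 8 calls from p=7 down to ≤0.

Answer: 8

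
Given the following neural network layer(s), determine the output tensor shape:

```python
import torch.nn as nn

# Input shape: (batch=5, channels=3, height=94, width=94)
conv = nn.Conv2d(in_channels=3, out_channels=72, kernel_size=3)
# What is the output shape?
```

Input: (5, 3, 94, 94) -> Output: (5, 72, 92, 92)

Answer: (5, 72, 92, 92)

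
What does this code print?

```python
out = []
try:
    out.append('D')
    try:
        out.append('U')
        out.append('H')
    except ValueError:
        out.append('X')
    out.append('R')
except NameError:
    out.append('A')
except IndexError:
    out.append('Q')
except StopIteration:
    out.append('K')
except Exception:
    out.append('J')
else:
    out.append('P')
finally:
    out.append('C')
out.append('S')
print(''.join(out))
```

Execution trace: 'D' (try body) → 'U' (inner try body) → 'H' (inner try body, no exception) → 'R' (try body, no exception) → 'P' (else) → 'C' (finally) → 'S' (after the try/except). Output: DUHRPCS

Answer: DUHRPCS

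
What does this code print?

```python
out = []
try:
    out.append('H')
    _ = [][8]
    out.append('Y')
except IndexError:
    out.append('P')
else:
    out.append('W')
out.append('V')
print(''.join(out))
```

Execution trace: 'H' (try body) → 'P' (except IndexError) → 'V' (after the try/except). Output: HPV

Answer: HPV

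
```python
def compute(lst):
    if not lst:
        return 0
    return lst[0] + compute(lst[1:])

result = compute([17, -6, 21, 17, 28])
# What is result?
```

17 + (-6) + 21 + 17 + 28 + 0 = 77

Answer: 77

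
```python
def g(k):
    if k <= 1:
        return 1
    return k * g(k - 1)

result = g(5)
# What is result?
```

g(5) = 5 * 4 * 3 * 2 * 1 = 120

Answer: 120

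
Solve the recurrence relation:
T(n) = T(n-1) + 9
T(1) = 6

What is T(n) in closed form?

Unrolling: T(n) = T(1) + 9·(n-1) = 6 + 9(n-1) = 9n - 3.

Answer: T(n) = 9n - 3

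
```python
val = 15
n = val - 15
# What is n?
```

Trace:
`val = 15` → val = 15
`n = val - 15` → n = 0
So n = 0

Answer: 0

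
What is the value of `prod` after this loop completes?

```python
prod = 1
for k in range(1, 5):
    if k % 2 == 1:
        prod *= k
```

Product of odd numbers 1 to 4
`prod` takes the values: 1 → 3

Answer: 3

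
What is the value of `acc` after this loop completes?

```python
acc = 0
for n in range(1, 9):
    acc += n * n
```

Sum of squares 1² to 8² = 204
`acc` takes the values: 0 → 1 → 5 → 14 → 30 → 55 → 91 → 140 → 204

Answer: 204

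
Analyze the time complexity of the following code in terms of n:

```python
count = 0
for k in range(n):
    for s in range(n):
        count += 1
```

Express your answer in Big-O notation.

Each loop level contributes: n × n. Multiplying the contributions gives O(n^2).

Answer: O(n^2)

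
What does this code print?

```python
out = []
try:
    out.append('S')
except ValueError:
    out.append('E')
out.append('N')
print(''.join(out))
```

Execution trace: 'S' (try body, no exception) → 'N' (after the try/except). Output: SN

Answer: SN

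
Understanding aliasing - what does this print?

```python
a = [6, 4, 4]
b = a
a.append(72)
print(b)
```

Key concept: basic list aliasing.
Step by step:
`a = [6, 4, 4]` → a = [6, 4, 4]
`b = a` → b = [6, 4, 4] (same object as a)
`a.append(72)` → a = [6, 4, 4, 72] (same object as b); b = [6, 4, 4, 72] (same object as a)
`print(b)` → prints [6, 4, 4, 72]

Answer: [6, 4, 4, 72]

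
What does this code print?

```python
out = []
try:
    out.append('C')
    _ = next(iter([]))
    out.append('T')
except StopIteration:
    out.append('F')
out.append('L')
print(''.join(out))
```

Execution trace: 'C' (try body) → 'F' (except StopIteration) → 'L' (after the try/except). Output: CFL

Answer: CFL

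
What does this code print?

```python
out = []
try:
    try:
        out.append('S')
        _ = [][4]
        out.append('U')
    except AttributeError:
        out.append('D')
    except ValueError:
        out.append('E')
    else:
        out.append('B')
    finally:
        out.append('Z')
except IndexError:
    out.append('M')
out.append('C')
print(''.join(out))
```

Execution trace: 'S' (try body) → 'Z' (finally) → 'M' (outer except IndexError) → 'C' (after the try/except). Output: SZMC

Answer: SZMC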